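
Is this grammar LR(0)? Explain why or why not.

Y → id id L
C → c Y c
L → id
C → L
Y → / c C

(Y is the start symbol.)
Yes, the grammar is LR(0)

A grammar is LR(0) if no state in the canonical LR(0) collection has:
  - both a shift item (dot before a terminal) and a complete item (shift-reduce conflict), or
  - two or more complete items (reduce-reduce conflict; the accept item [Y' → Y .] counts as a complete item here).

Augment with Y' → Y and build the canonical LR(0) collection (I0 = CLOSURE({[Y' → . Y]}), then GOTO on every symbol after a dot until no new states appear). It has 13 states:
  I0: { [Y → . / c C], [Y → . id id L], [Y' → . Y] }  — shift
  I1: { [Y → / . c C] }  — shift
  I2: { [Y' → Y .] }  — accept
  I3: { [Y → id . id L] }  — shift
  I4: { [L → . id], [Y → id id . L] }  — shift
  I5: { [Y → id id L .] }  — reduce
  I6: { [L → id .] }  — reduce
  I7: { [C → . L], [C → . c Y c], [L → . id], [Y → / c . C] }  — shift
  I8: { [Y → / c C .] }  — reduce
  I9: { [C → L .] }  — reduce
  I10: { [C → c . Y c], [Y → . / c C], [Y → . id id L] }  — shift
  I11: { [C → c Y . c] }  — shift
  I12: { [C → c Y c .] }  — reduce

Every state is either a pure shift/goto state or contains exactly one complete item and nothing to shift — no conflicts. The grammar is LR(0).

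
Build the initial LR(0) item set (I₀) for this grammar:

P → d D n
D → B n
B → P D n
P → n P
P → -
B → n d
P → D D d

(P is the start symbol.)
{ [B → . P D n], [B → . n d], [D → . B n], [P → . -], [P → . D D d], [P → . d D n], [P → . n P], [P' → . P] }

First, augment the grammar with P' → P
I₀ = CLOSURE({ [P' → . P] }):
  [P' → . P] has the dot before P: add [P → . d D n], [P → . n P], [P → . -], [P → . D D d]
  [P → . D D d] has the dot before D: add [D → . B n]
  [D → . B n] has the dot before B: add [B → . P D n], [B → . n d]
No further items can be added.

I₀ = { [B → . P D n], [B → . n d], [D → . B n], [P → . -], [P → . D D d], [P → . d D n], [P → . n P], [P' → . P] }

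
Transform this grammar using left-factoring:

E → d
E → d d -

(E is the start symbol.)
E → d E'
E' → ε
E' → d -

Left-factoring transforms A → αβ₁ | αβ₂ into A → αA' and A' → β₁ | β₂
(α is the longest common prefix among the alternatives). Repeat until
no nonterminal has two alternatives with a common prefix.

Round 1: E has alternatives sharing prefix 'd'. Introduce E': E → d E'
  Add: E' → ε
  Add: E' → d -

No remaining common prefixes — done.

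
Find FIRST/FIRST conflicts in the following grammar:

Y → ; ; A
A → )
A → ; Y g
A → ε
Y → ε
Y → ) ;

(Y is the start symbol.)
Productions for Y:
  Y → ; ; A: FIRST = { ';' }
  Y → ε: FIRST = { ε }
  Y → ) ;: FIRST = { ')' }
Productions for A:
  A → ): FIRST = { ')' }
  A → ; Y g: FIRST = { ';' }
  A → ε: FIRST = { ε }

All alternatives of each non-terminal have pairwise disjoint FIRST sets.

Answer: No FIRST/FIRST conflicts.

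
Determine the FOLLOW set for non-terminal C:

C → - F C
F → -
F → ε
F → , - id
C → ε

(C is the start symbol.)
To compute FOLLOW(C), find every occurrence of C on a right-hand side N → α C β: add FIRST(β) \ {ε}, and if β is empty or nullable also add FOLLOW(N). Iterate to a fixed point.

C is the start symbol, so $ ∈ FOLLOW(C).
In C → - F C: C is at the end; this adds FOLLOW(C) to itself — nothing new

Taking the union: FOLLOW(C) = { $ }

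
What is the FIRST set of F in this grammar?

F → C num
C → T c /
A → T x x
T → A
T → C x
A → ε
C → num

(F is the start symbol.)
{ 'c', 'num', 'x' }

To compute FIRST(F), examine every production with F on the left-hand side, reading each right-hand side left to right until a non-nullable symbol is reached.

FIRST sets of the other non-terminals involved (by the same procedure, iterated to a fixed point):
  FIRST(C) = { 'c', 'num', 'x' }

From F → C num:
  - C is a non-terminal: add FIRST(C) \ {ε} = { 'c', 'num', 'x' }
    C is not nullable, so stop

Collecting: FIRST(F) = { 'c', 'num', 'x' }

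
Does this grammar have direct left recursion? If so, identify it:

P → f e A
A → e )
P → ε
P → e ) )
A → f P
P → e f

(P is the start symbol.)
No direct left recursion

Direct left recursion occurs when N → N α for some non-terminal N (the right-hand side begins with the left-hand side itself).

P → f e A: starts with f
A → e ): starts with e
P → ε: starts with ε
P → e ) ): starts with e
A → f P: starts with f
P → e f: starts with e

No direct left recursion found.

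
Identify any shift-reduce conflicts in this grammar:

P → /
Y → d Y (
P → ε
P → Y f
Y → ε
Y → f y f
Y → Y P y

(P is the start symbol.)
Yes — I0: [P → .] vs [P → . /]; I3: [P → .] vs [P → . /]; I4: [Y → .] vs [Y → . d Y (]; I8: [P → .] vs [P → . /]; I12: [P → Y f .] vs [Y → f . y f]

A shift-reduce conflict occurs when an LR(0) state has both:
  - a complete (reduce) item [A → α .] (dot at the end), and
  - a shift item [B → β . c γ] (dot before a terminal).

Augment with P' → P and build the canonical LR(0) collection (I0 = CLOSURE({[P' → . P]}), then GOTO on every symbol after a dot until no new states appear). It has 13 states:
  I0: { [P → . /], [P → . Y f], [P → .], [P' → . P], [Y → . Y P y], [Y → . d Y (], [Y → . f y f], [Y → .] }  — shift, 2 reduces
  I1: { [P → / .] }  — reduce
  I2: { [P' → P .] }  — accept
  I3: { [P → . /], [P → . Y f], [P → .], [P → Y . f], [Y → . Y P y], [Y → . d Y (], [Y → . f y f], [Y → .], [Y → Y . P y] }  — shift, 2 reduces
  I4: { [Y → . Y P y], [Y → . d Y (], [Y → . f y f], [Y → .], [Y → d . Y (] }  — shift, reduce
  I5: { [Y → f . y f] }  — shift
  I6: { [Y → f y . f] }  — shift
  I7: { [Y → f y f .] }  — reduce
  I8: { [P → . /], [P → . Y f], [P → .], [Y → . Y P y], [Y → . d Y (], [Y → . f y f], [Y → .], [Y → Y . P y], [Y → d Y . (] }  — shift, 2 reduces
  I9: { [Y → d Y ( .] }  — reduce
  I10: { [Y → Y P . y] }  — shift
  I11: { [Y → Y P y .] }  — reduce
  I12: { [P → Y f .], [Y → f . y f] }  — shift, reduce

I0 contains reduce items [P → .], [Y → .] and shift items [P → . /], [Y → . d Y (], [Y → . f y f] — shift-reduce conflict.
I3 contains reduce items [P → .], [Y → .] and shift items [P → . /], [P → Y . f], [Y → . d Y (], [Y → . f y f] — shift-reduce conflict.
I4 contains reduce item [Y → .] and shift items [Y → . d Y (], [Y → . f y f] — shift-reduce conflict.
I8 contains reduce items [P → .], [Y → .] and shift items [P → . /], [Y → . d Y (], [Y → d Y . (], [Y → . f y f] — shift-reduce conflict.
I12 contains reduce item [P → Y f .] and shift item [Y → f . y f] — shift-reduce conflict.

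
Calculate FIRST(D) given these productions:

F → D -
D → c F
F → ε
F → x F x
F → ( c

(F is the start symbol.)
{ 'c' }

To compute FIRST(D), examine every production with D on the left-hand side, reading each right-hand side left to right until a non-nullable symbol is reached.

From D → c F:
  - c is a terminal: add 'c' and stop

Collecting: FIRST(D) = { 'c' }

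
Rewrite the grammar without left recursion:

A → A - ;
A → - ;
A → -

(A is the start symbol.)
A → - ; A'
A → - A'
A' → - ; A'
A' → ε

A is directly left-recursive. The standard transformation for
  A → A α₁ | ... | A α_m | β₁ | ... | β_n
is
  A  → β₁ A' | ... | β_n A'
  A' → α₁ A' | ... | α_m A' | ε

A → - ; becomes A → - ; A'
A → - becomes A → - A'
A → A - ; becomes A' → - ; A'
Add A' → ε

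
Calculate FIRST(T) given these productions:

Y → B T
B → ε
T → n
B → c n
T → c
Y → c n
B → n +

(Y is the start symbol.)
To compute FIRST(T), examine every production with T on the left-hand side, reading each right-hand side left to right until a non-nullable symbol is reached.

From T → n:
  - n is a terminal: add 'n' and stop
From T → c:
  - c is a terminal: add 'c' and stop

Collecting: FIRST(T) = { 'c', 'n' }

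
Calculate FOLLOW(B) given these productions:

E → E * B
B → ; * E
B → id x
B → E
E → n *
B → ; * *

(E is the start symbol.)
{ $, '*' }

In E → E * B: B is at the end, add FOLLOW(E)

The FOLLOW sets referred to above (computed the same way, to a fixed point):
  FOLLOW(E) = { $, '*' }

Taking the union: FOLLOW(B) = { $, '*' }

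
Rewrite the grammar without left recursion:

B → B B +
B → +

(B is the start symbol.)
B is directly left-recursive. The standard transformation for
  A → A α₁ | ... | A α_m | β₁ | ... | β_n
is
  A  → β₁ A' | ... | β_n A'
  A' → α₁ A' | ... | α_m A' | ε

B → + becomes B → + B'
B → B B + becomes B' → B + B'
Add B' → ε

Resulting grammar:
B → + B'
B' → B + B'
B' → ε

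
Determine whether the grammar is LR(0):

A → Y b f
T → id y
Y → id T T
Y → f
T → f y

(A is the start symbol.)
A grammar is LR(0) if no state in the canonical LR(0) collection has:
  - both a shift item (dot before a terminal) and a complete item (shift-reduce conflict), or
  - two or more complete items (reduce-reduce conflict; the accept item [A' → A .] counts as a complete item here).

Augment with A' → A and build the canonical LR(0) collection (I0 = CLOSURE({[A' → . A]}), then GOTO on every symbol after a dot until no new states appear). It has 13 states:
  I0: { [A → . Y b f], [A' → . A], [Y → . f], [Y → . id T T] }  — shift
  I1: { [A' → A .] }  — accept
  I2: { [A → Y . b f] }  — shift
  I3: { [Y → f .] }  — reduce
  I4: { [T → . f y], [T → . id y], [Y → id . T T] }  — shift
  I5: { [T → . f y], [T → . id y], [Y → id T . T] }  — shift
  I6: { [T → f . y] }  — shift
  I7: { [T → id . y] }  — shift
  I8: { [T → id y .] }  — reduce
  I9: { [T → f y .] }  — reduce
  I10: { [Y → id T T .] }  — reduce
  I11: { [A → Y b . f] }  — shift
  I12: { [A → Y b f .] }  — reduce

Every state is either a pure shift/goto state or contains exactly one complete item and nothing to shift — no conflicts. The grammar is LR(0).

Answer: Yes, the grammar is LR(0)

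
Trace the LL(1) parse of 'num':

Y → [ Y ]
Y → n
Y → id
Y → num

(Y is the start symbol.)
LL(1) parsing maintains a stack (initially the start symbol over $) and the input. At each step: if the stack top is a terminal, match it against the current input token; if it is a non-terminal N, replace it with the RHS of M[N, lookahead] (the unique production whose predict set contains the lookahead).

Stack is shown with the top on the left.

Stack  Input  Action
--------------------
Y $    num $  output Y → num
num $  num $  match 'num'
$      $      accept

The string is accepted.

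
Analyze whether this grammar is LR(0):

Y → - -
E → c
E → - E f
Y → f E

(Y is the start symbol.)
Yes, the grammar is LR(0)

A grammar is LR(0) if no state in the canonical LR(0) collection has:
  - both a shift item (dot before a terminal) and a complete item (shift-reduce conflict), or
  - two or more complete items (reduce-reduce conflict; the accept item [Y' → Y .] counts as a complete item here).

Augment with Y' → Y and build the canonical LR(0) collection (I0 = CLOSURE({[Y' → . Y]}), then GOTO on every symbol after a dot until no new states appear). It has 10 states:
  I0: { [Y → . - -], [Y → . f E], [Y' → . Y] }  — shift
  I1: { [Y → - . -] }  — shift
  I2: { [Y' → Y .] }  — accept
  I3: { [E → . - E f], [E → . c], [Y → f . E] }  — shift
  I4: { [E → - . E f], [E → . - E f], [E → . c] }  — shift
  I5: { [Y → f E .] }  — reduce
  I6: { [E → c .] }  — reduce
  I7: { [E → - E . f] }  — shift
  I8: { [E → - E f .] }  — reduce
  I9: { [Y → - - .] }  — reduce

Every state is either a pure shift/goto state or contains exactly one complete item and nothing to shift — no conflicts. The grammar is LR(0).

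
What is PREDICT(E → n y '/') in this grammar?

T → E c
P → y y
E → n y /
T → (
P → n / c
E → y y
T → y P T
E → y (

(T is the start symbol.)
{ 'n' }

PREDICT(E → n y '/') = (FIRST(RHS) \ {ε}) ∪ (FOLLOW(E) if ε ∈ FIRST(RHS), i.e. RHS ⇒* ε)
FIRST(n y '/') = { 'n' }
ε ∉ FIRST(n y '/'), so FOLLOW(E) is not added.
PREDICT(E → n y '/') = { 'n' }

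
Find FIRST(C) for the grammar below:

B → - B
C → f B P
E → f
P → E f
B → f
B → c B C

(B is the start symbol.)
{ 'f' }

To compute FIRST(C), examine every production with C on the left-hand side, reading each right-hand side left to right until a non-nullable symbol is reached.

From C → f B P:
  - f is a terminal: add 'f' and stop

Collecting: FIRST(C) = { 'f' }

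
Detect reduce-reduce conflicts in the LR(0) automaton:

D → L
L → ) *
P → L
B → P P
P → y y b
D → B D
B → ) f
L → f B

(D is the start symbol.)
Yes — I4: [D → L .] vs [P → L .]

Augment with D' → D and build the canonical LR(0) collection (I0 = CLOSURE({[D' → . D]}), then GOTO on every symbol after a dot until no new states appear). It has 17 states:
  I0: { [B → . ) f], [B → . P P], [D → . B D], [D → . L], [D' → . D], [L → . ) *], [L → . f B], [P → . L], [P → . y y b] }  — shift
  I1: { [B → ) . f], [L → ) . *] }  — shift
  I2: { [B → . ) f], [B → . P P], [D → . B D], [D → . L], [D → B . D], [L → . ) *], [L → . f B], [P → . L], [P → . y y b] }  — shift
  I3: { [D' → D .] }  — accept
  I4: { [D → L .], [P → L .] }  — 2 reduces
  I5: { [B → P . P], [L → . ) *], [L → . f B], [P → . L], [P → . y y b] }  — shift
  I6: { [B → . ) f], [B → . P P], [L → . ) *], [L → . f B], [L → f . B], [P → . L], [P → . y y b] }  — shift
  I7: { [P → y . y b] }  — shift
  I8: { [P → y y . b] }  — shift
  I9: { [P → y y b .] }  — reduce
  I10: { [L → f B .] }  — reduce
  I11: { [P → L .] }  — reduce
  I12: { [L → ) . *] }  — shift
  I13: { [B → P P .] }  — reduce
  I14: { [L → ) * .] }  — reduce
  I15: { [D → B D .] }  — reduce
  I16: { [B → ) f .] }  — reduce

I4 contains complete items [D → L .], [P → L .] — reduce-reduce conflict.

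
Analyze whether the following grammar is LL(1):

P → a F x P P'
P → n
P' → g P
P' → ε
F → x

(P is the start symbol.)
No. Predict set conflict for P': { 'g' }

Relevant sets:
  FOLLOW(P') = { $, 'g' }

For P:
  PREDICT(P → a F x P P') = { 'a' }
  PREDICT(P → n) = { 'n' }
For P':
  PREDICT(P' → g P) = { 'g' }
  PREDICT(P' → ε) = { $, 'g' }
F has a single production, so nothing to check there.

Conflict found: Predict set conflict for P': { 'g' }
The grammar is NOT LL(1).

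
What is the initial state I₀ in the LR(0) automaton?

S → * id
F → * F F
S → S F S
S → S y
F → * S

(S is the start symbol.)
{ [S → . * id], [S → . S F S], [S → . S y], [S' → . S] }

First, augment the grammar with S' → S
I₀ = CLOSURE({ [S' → . S] }):
  [S' → . S] has the dot before S: add [S → . * id], [S → . S F S], [S → . S y]
No further items can be added.

I₀ = { [S → . * id], [S → . S F S], [S → . S y], [S' → . S] }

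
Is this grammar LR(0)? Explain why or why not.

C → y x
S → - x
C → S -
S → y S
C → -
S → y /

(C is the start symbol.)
No. Shift-reduce conflict between [C → - .] and [S → - . x]

A grammar is LR(0) if no state in the canonical LR(0) collection has:
  - both a shift item (dot before a terminal) and a complete item (shift-reduce conflict), or
  - two or more complete items (reduce-reduce conflict; the accept item [C' → C .] counts as a complete item here).

Augment with C' → C and build the canonical LR(0) collection (I0 = CLOSURE({[C' → . C]}), then GOTO on every symbol after a dot until no new states appear). It has 12 states:
  I0: { [C → . -], [C → . S -], [C → . y x], [C' → . C], [S → . - x], [S → . y /], [S → . y S] }  — shift
  I1: { [C → - .], [S → - . x] }  — shift, reduce
  I2: { [C' → C .] }  — accept
  I3: { [C → S . -] }  — shift
  I4: { [C → y . x], [S → . - x], [S → . y /], [S → . y S], [S → y . /], [S → y . S] }  — shift
  I5: { [S → - . x] }  — shift
  I6: { [S → y / .] }  — reduce
  I7: { [S → y S .] }  — reduce
  I8: { [C → y x .] }  — reduce
  I9: { [S → . - x], [S → . y /], [S → . y S], [S → y . /], [S → y . S] }  — shift
  I10: { [S → - x .] }  — reduce
  I11: { [C → S - .] }  — reduce

Conflict in state I1:
  Shift-reduce conflict between [C → - .] and [S → - . x]
So the grammar is NOT LR(0).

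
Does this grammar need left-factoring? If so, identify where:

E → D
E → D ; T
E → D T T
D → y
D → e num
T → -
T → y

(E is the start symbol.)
Left-factoring is needed when two productions for the same non-terminal
share a common prefix on the right-hand side.

Productions for E:
  E → D
  E → D ; T
  E → D T T
Productions for D:
  D → y
  D → e num
Productions for T:
  T → -
  T → y

Found common prefix 'D' in productions for E

Answer: Yes, E has productions with common prefix 'D'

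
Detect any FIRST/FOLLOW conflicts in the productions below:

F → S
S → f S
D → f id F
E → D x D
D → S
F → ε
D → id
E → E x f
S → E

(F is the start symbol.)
No FIRST/FOLLOW conflicts.

Nullable non-terminals: F.
FIRST sets used below: FIRST(S) = { 'f', 'id' }

F: nullable alternative(s) F → ε; FOLLOW(F) = { $, 'x' }
  F → S: FIRST \ {ε} = { 'f', 'id' } — disjoint from FOLLOW(F)
  F → ε: FIRST \ {ε} = { } — this is the only nullable alternative, skip

D, E, S have no nullable alternative, so no FIRST/FOLLOW check is needed there.

No FIRST/FOLLOW conflicts found.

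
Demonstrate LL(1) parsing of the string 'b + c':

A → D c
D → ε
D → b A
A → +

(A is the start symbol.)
LL(1) parsing maintains a stack (initially the start symbol over $) and the input. At each step: if the stack top is a terminal, match it against the current input token; if it is a non-terminal N, replace it with the RHS of M[N, lookahead] (the unique production whose predict set contains the lookahead).

Stack is shown with the top on the left.

Stack    Input    Action
------------------------
A $      b + c $  output A → D c
D c $    b + c $  output D → b A
b A c $  b + c $  match 'b'
A c $    + c $    output A → +
+ c $    + c $    match '+'
c $      c $      match 'c'
$        $        accept

The string is accepted.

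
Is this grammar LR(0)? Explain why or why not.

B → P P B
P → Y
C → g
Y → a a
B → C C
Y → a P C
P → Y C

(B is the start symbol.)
Augment with B' → B and build the canonical LR(0) collection (I0 = CLOSURE({[B' → . B]}), then GOTO on every symbol after a dot until no new states appear). It has 14 states:
  I0: { [B → . C C], [B → . P P B], [B' → . B], [C → . g], [P → . Y C], [P → . Y], [Y → . a P C], [Y → . a a] }  — shift
  I1: { [B' → B .] }  — accept
  I2: { [B → C . C], [C → . g] }  — shift
  I3: { [B → P . P B], [P → . Y C], [P → . Y], [Y → . a P C], [Y → . a a] }  — shift
  I4: { [C → . g], [P → Y . C], [P → Y .] }  — shift, reduce
  I5: { [P → . Y C], [P → . Y], [Y → . a P C], [Y → . a a], [Y → a . P C], [Y → a . a] }  — shift
  I6: { [C → g .] }  — reduce
  I7: { [C → . g], [Y → a P . C] }  — shift
  I8: { [P → . Y C], [P → . Y], [Y → . a P C], [Y → . a a], [Y → a . P C], [Y → a . a], [Y → a a .] }  — shift, reduce
  I9: { [Y → a P C .] }  — reduce
  I10: { [P → Y C .] }  — reduce
  I11: { [B → . C C], [B → . P P B], [B → P P . B], [C → . g], [P → . Y C], [P → . Y], [Y → . a P C], [Y → . a a] }  — shift
  I12: { [B → P P B .] }  — reduce
  I13: { [B → C C .] }  — reduce

Conflict in state I4:
  Shift-reduce conflict between [P → Y .] and [C → . g]
So the grammar is NOT LR(0).

Answer: No. Shift-reduce conflict between [P → Y .] and [C → . g]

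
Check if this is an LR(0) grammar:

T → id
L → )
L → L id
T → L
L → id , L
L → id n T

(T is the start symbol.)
A grammar is LR(0) if no state in the canonical LR(0) collection has:
  - both a shift item (dot before a terminal) and a complete item (shift-reduce conflict), or
  - two or more complete items (reduce-reduce conflict; the accept item [T' → T .] counts as a complete item here).

Augment with T' → T and build the canonical LR(0) collection (I0 = CLOSURE({[T' → . T]}), then GOTO on every symbol after a dot until no new states appear). It has 11 states:
  I0: { [L → . )], [L → . L id], [L → . id , L], [L → . id n T], [T → . L], [T → . id], [T' → . T] }  — shift
  I1: { [L → ) .] }  — reduce
  I2: { [L → L . id], [T → L .] }  — shift, reduce
  I3: { [T' → T .] }  — accept
  I4: { [L → id . , L], [L → id . n T], [T → id .] }  — shift, reduce
  I5: { [L → . )], [L → . L id], [L → . id , L], [L → . id n T], [L → id , . L] }  — shift
  I6: { [L → . )], [L → . L id], [L → . id , L], [L → . id n T], [L → id n . T], [T → . L], [T → . id] }  — shift
  I7: { [L → id n T .] }  — reduce
  I8: { [L → L . id], [L → id , L .] }  — shift, reduce
  I9: { [L → id . , L], [L → id . n T] }  — shift
  I10: { [L → L id .] }  — reduce

Conflict in state I2:
  Shift-reduce conflict between [T → L .] and [L → L . id]
So the grammar is NOT LR(0).

Answer: No. Shift-reduce conflict between [T → L .] and [L → L . id]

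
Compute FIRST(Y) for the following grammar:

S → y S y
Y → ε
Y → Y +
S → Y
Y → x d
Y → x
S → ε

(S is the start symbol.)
To compute FIRST(Y), examine every production with Y on the left-hand side, reading each right-hand side left to right until a non-nullable symbol is reached.

From Y → ε:
  - ε-production, so ε ∈ FIRST(Y)
From Y → Y +:
  - Y is the symbol being defined: contributes nothing new
    Y is nullable, so continue to the next symbol
  - '+' is a terminal: add '+' and stop
From Y → x d:
  - x is a terminal: add 'x' and stop
From Y → x:
  - x is a terminal: add 'x' and stop

Collecting: FIRST(Y) = { '+', 'x', ε }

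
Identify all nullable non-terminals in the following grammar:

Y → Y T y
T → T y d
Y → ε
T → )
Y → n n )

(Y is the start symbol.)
{ 'Y' }

A non-terminal is nullable if it can derive ε (the empty string): either it has an ε-production, or it has a production whose right-hand side consists entirely of nullable non-terminals.

ε-productions: Y → ε
So Y is immediately nullable.
No further non-terminal can be added: every production for the remaining non-terminals contains a terminal or a non-nullable non-terminal.
Nullable = { 'Y' }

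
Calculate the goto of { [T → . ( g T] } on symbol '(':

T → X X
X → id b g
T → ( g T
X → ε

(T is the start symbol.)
{ [T → ( . g T] }

GOTO(I, '(') = CLOSURE({ [A → αX.β] : [A → α.Xβ] ∈ I, X = '(' })

Items with dot before '(', with the dot advanced:
  [T → . ( g T] → [T → ( . g T]
Closure adds nothing (no advanced item has the dot before a non-terminal).

GOTO = { [T → ( . g T] }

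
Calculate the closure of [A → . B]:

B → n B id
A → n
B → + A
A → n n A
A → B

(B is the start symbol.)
Start with: [A → . B]
  [A → . B] has the dot before B: add [B → . n B id], [B → . + A]
No further items can be added.

CLOSURE = { [A → . B], [B → . + A], [B → . n B id] }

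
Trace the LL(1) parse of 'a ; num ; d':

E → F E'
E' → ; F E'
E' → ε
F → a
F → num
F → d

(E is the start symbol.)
LL(1) parsing maintains a stack (initially the start symbol over $) and the input. At each step: if the stack top is a terminal, match it against the current input token; if it is a non-terminal N, replace it with the RHS of M[N, lookahead] (the unique production whose predict set contains the lookahead).

Stack is shown with the top on the left.

Stack     Input          Action
-------------------------------
E $       a ; num ; d $  output E → F E'
F E' $    a ; num ; d $  output F → a
a E' $    a ; num ; d $  match 'a'
E' $      ; num ; d $    output E' → ; F E'
; F E' $  ; num ; d $    match ';'
F E' $    num ; d $      output F → num
num E' $  num ; d $      match 'num'
E' $      ; d $          output E' → ; F E'
; F E' $  ; d $          match ';'
F E' $    d $            output F → d
d E' $    d $            match 'd'
E' $      $              output E' → ε
$         $              accept

The string is accepted.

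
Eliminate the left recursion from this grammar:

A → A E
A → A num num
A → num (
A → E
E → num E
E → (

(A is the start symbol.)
A is directly left-recursive. The standard transformation for
  A → A α₁ | ... | A α_m | β₁ | ... | β_n
is
  A  → β₁ A' | ... | β_n A'
  A' → α₁ A' | ... | α_m A' | ε

A → num ( becomes A → num ( A'
A → E becomes A → E A'
A → A E becomes A' → E A'
A → A num num becomes A' → num num A'
Add A' → ε

Productions for other non-terminals are unchanged:
  E → num E
  E → (

Resulting grammar:
A → num ( A'
A → E A'
A' → E A'
A' → num num A'
A' → ε
E → num E
E → (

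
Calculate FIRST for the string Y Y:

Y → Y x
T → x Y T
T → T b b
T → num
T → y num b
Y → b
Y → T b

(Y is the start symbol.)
{ 'b', 'num', 'x', 'y' }

FIRST sets of the non-terminals involved (from the grammar, by fixed-point iteration):
  FIRST(Y) = { 'b', 'num', 'x', 'y' }

To compute FIRST(Y Y), process the symbols left to right:
Symbol Y is a non-terminal. Add FIRST(Y) \ {ε} = { 'b', 'num', 'x', 'y' }
Y is not nullable (ε ∉ FIRST(Y)), so stop here.
FIRST(Y Y) = { 'b', 'num', 'x', 'y' }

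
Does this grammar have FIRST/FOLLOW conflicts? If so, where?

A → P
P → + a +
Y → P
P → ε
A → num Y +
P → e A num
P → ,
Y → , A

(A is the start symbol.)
Yes. A → num Y '+' with FOLLOW(A) on { 'num' }; P → '+' a '+' with FOLLOW(P) on { '+' }

Nullable non-terminals: A, P, Y.
FIRST sets used below: FIRST(P) = { '+', ',', 'e', ε }

A: nullable alternative(s) A → P; FOLLOW(A) = { $, '+', 'num' }
  A → P: FIRST \ {ε} = { '+', ',', 'e' } — this is the only nullable alternative, skip
  A → num Y +: FIRST \ {ε} = { 'num' } — overlaps FOLLOW(A) on { 'num' }: CONFLICT

P: nullable alternative(s) P → ε; FOLLOW(P) = { $, '+', 'num' }
  P → + a +: FIRST \ {ε} = { '+' } — overlaps FOLLOW(P) on { '+' }: CONFLICT
  P → ε: FIRST \ {ε} = { } — this is the only nullable alternative, skip
  P → e A num: FIRST \ {ε} = { 'e' } — disjoint from FOLLOW(P)
  P → ,: FIRST \ {ε} = { ',' } — disjoint from FOLLOW(P)

Y: nullable alternative(s) Y → P; FOLLOW(Y) = { '+' }
  Y → P: FIRST \ {ε} = { '+', ',', 'e' } — this is the only nullable alternative, skip
  Y → , A: FIRST \ {ε} = { ',' } — disjoint from FOLLOW(Y)

So the grammar has 2 FIRST/FOLLOW conflicts (marked CONFLICT above).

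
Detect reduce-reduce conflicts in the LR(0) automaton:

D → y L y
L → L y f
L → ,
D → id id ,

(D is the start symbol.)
No reduce-reduce conflicts

A reduce-reduce conflict occurs when an LR(0) state has two complete items [A → α .] and [B → β .] — both call for a reduction, and with no lookahead the parser cannot choose between them.

Augment with D' → D and build the canonical LR(0) collection (I0 = CLOSURE({[D' → . D]}), then GOTO on every symbol after a dot until no new states appear). It has 10 states:
  I0: { [D → . id id ,], [D → . y L y], [D' → . D] }  — shift
  I1: { [D' → D .] }  — accept
  I2: { [D → id . id ,] }  — shift
  I3: { [D → y . L y], [L → . ,], [L → . L y f] }  — shift
  I4: { [L → , .] }  — reduce
  I5: { [D → y L . y], [L → L . y f] }  — shift
  I6: { [D → y L y .], [L → L y . f] }  — shift, reduce
  I7: { [L → L y f .] }  — reduce
  I8: { [D → id id . ,] }  — shift
  I9: { [D → id id , .] }  — reduce

No state contains more than one complete item.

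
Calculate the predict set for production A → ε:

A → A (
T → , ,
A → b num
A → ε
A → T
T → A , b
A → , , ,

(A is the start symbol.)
{ $, '(', ',' }

PREDICT(A → ε) = (FIRST(RHS) \ {ε}) ∪ (FOLLOW(A) if ε ∈ FIRST(RHS), i.e. RHS ⇒* ε)
The right-hand side is ε (FIRST(ε) = { ε }), so the predict set is FOLLOW(A) = { $, '(', ',' }
PREDICT(A → ε) = { $, '(', ',' }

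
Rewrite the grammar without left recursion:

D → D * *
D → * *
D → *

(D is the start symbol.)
D is directly left-recursive. The standard transformation for
  A → A α₁ | ... | A α_m | β₁ | ... | β_n
is
  A  → β₁ A' | ... | β_n A'
  A' → α₁ A' | ... | α_m A' | ε

D → * * becomes D → * * D'
D → * becomes D → * D'
D → D * * becomes D' → * * D'
Add D' → ε

Resulting grammar:
D → * * D'
D → * D'
D' → * * D'
D' → ε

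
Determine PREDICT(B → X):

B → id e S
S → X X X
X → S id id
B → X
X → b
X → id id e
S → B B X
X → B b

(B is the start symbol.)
{ 'b', 'id' }

PREDICT(B → X) = (FIRST(RHS) \ {ε}) ∪ (FOLLOW(B) if ε ∈ FIRST(RHS), i.e. RHS ⇒* ε)
FIRST(X) = { 'b', 'id' }
FIRST(X) = { 'b', 'id' }
ε ∉ FIRST(X), so FOLLOW(B) is not added.
PREDICT(B → X) = { 'b', 'id' }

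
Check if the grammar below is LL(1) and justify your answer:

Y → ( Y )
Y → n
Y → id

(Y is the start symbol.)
Yes, the grammar is LL(1).

A grammar is LL(1) if for each non-terminal N with multiple productions, the predict sets of those productions are pairwise disjoint, where PREDICT(N → α) = (FIRST(α) \ {ε}) ∪ (FOLLOW(N) if α ⇒* ε).

For Y:
  PREDICT(Y → '(' Y ')') = { '(' }
  PREDICT(Y → n) = { 'n' }
  PREDICT(Y → id) = { 'id' }

All predict sets are disjoint. The grammar IS LL(1).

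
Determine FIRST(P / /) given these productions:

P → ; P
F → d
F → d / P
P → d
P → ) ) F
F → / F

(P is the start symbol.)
FIRST sets of the non-terminals involved (from the grammar, by fixed-point iteration):
  FIRST(P) = { ')', ';', 'd' }

To compute FIRST(P / /), process the symbols left to right:
Symbol P is a non-terminal. Add FIRST(P) \ {ε} = { ')', ';', 'd' }
P is not nullable (ε ∉ FIRST(P)), so stop here.
FIRST(P / /) = { ')', ';', 'd' }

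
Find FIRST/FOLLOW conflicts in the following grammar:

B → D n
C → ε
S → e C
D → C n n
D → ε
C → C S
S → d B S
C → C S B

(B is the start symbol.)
Yes. C → C S with FOLLOW(C) on { 'd', 'e' }; C → C S B with FOLLOW(C) on { 'd', 'e' }; D → C n n with FOLLOW(D) on { 'n' }

A FIRST/FOLLOW conflict occurs when a non-terminal N has a nullable alternative N → β (β ⇒* ε) and another alternative N → α with FIRST(α) ∩ FOLLOW(N) ≠ ∅: on such a lookahead the parser cannot decide between expanding α and letting N vanish via β.

Nullable non-terminals: C, D.
FIRST sets used below: FIRST(C) = { 'd', 'e', ε }, FIRST(S) = { 'd', 'e' }

C: nullable alternative(s) C → ε; FOLLOW(C) = { 'd', 'e', 'n' }
  C → ε: FIRST \ {ε} = { } — this is the only nullable alternative, skip
  C → C S: FIRST \ {ε} = { 'd', 'e' } — overlaps FOLLOW(C) on { 'd', 'e' }: CONFLICT
  C → C S B: FIRST \ {ε} = { 'd', 'e' } — overlaps FOLLOW(C) on { 'd', 'e' }: CONFLICT

D: nullable alternative(s) D → ε; FOLLOW(D) = { 'n' }
  D → C n n: FIRST \ {ε} = { 'd', 'e', 'n' } — overlaps FOLLOW(D) on { 'n' }: CONFLICT
  D → ε: FIRST \ {ε} = { } — this is the only nullable alternative, skip

B, S have no nullable alternative, so no FIRST/FOLLOW check is needed there.

So the grammar has 3 FIRST/FOLLOW conflicts (marked CONFLICT above).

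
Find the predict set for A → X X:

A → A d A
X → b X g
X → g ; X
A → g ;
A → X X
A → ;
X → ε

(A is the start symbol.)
PREDICT(A → X X) = (FIRST(RHS) \ {ε}) ∪ (FOLLOW(A) if ε ∈ FIRST(RHS), i.e. RHS ⇒* ε)
FIRST(X) = { 'b', 'g', ε }
FIRST(X X) = { 'b', 'g', ε }
ε ∈ FIRST(X X) (the right-hand side is nullable), so add FOLLOW(A) = { $, 'd' }
PREDICT(A → X X) = { $, 'b', 'd', 'g' }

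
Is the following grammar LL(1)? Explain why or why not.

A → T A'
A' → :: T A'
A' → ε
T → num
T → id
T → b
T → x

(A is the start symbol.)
Yes, the grammar is LL(1).

Relevant sets:
  FOLLOW(A') = { $ }

For A':
  PREDICT(A' → :: T A') = { '::' }
  PREDICT(A' → ε) = { $ }
For T:
  PREDICT(T → num) = { 'num' }
  PREDICT(T → id) = { 'id' }
  PREDICT(T → b) = { 'b' }
  PREDICT(T → x) = { 'x' }
A has a single production, so nothing to check there.

All predict sets are disjoint. The grammar IS LL(1).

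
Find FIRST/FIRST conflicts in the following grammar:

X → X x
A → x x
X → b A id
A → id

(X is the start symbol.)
A FIRST/FIRST conflict occurs when two productions N → α and N → β for the same non-terminal have FIRST(α) ∩ FIRST(β) ≠ ∅ (with ε ∈ FIRST of a nullable right-hand side, so two nullable alternatives also conflict).

FIRST sets of the non-terminals at (or reachable through a nullable prefix from) the front of some alternative:
  FIRST(X) = { 'b' }

Productions for X:
  X → X x: FIRST = { 'b' }
  X → b A id: FIRST = { 'b' }
Productions for A:
  A → x x: FIRST = { 'x' }
  A → id: FIRST = { 'id' }

Conflict for X: X → X x and X → b A id
  Overlap: { 'b' }

Answer: Yes. X → X x / X → b A id on { 'b' }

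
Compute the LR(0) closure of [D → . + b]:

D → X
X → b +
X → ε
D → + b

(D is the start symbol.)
To compute CLOSURE, for each item [A → α.Bβ] where B is a non-terminal, add [B → .γ] for all productions B → γ; repeat for the newly added items until nothing changes.

Start with: [D → . + b]
The dot precedes the terminal '+', so nothing is added.

CLOSURE = { [D → . + b] }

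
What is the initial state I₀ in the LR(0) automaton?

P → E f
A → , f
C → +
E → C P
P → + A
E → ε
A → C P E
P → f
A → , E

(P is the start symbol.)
{ [C → . +], [E → . C P], [E → .], [P → . + A], [P → . E f], [P → . f], [P' → . P] }

First, augment the grammar with P' → P
I₀ = CLOSURE({ [P' → . P] }):
  [P' → . P] has the dot before P: add [P → . E f], [P → . + A], [P → . f]
  [P → . E f] has the dot before E: add [E → . C P], [E → .]
  [E → . C P] has the dot before C: add [C → . +]
No further items can be added.

I₀ = { [C → . +], [E → . C P], [E → .], [P → . + A], [P → . E f], [P → . f], [P' → . P] }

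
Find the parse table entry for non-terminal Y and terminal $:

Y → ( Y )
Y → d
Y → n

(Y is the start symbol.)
To find M[Y, $], we find productions for Y where $ is in the predict set (PREDICT(N → α) = (FIRST(α) \ {ε}) ∪ (FOLLOW(N) if α ⇒* ε)).

Y → ( Y ): PREDICT = { '(' }
Y → d: PREDICT = { 'd' }
Y → n: PREDICT = { 'n' }

M[Y, $] is empty (no production applies)

Answer: Empty (error entry)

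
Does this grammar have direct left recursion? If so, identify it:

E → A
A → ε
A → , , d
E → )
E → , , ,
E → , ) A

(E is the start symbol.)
Direct left recursion occurs when N → N α for some non-terminal N (the right-hand side begins with the left-hand side itself).

E → A: starts with A
A → ε: starts with ε
A → , , d: starts with ','
E → ): starts with ')'
E → , , ,: starts with ','
E → , ) A: starts with ','

No direct left recursion found.

Answer: No direct left recursion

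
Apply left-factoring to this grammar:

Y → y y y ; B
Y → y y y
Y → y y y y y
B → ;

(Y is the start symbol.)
Y → y y y Y'
Y' → ; B
Y' → ε
Y' → y y
B → ;

Left-factoring transforms A → αβ₁ | αβ₂ into A → αA' and A' → β₁ | β₂
(α is the longest common prefix among the alternatives). Repeat until
no nonterminal has two alternatives with a common prefix.

Round 1: Y has alternatives sharing prefix 'y y y'. Introduce Y': Y → y y y Y'
  Add: Y' → ; B
  Add: Y' → ε
  Add: Y' → y y

No remaining common prefixes — done.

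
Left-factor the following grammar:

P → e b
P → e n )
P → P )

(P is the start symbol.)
P → e P'
P' → b
P' → n )
P → P )

Left-factoring transforms A → αβ₁ | αβ₂ into A → αA' and A' → β₁ | β₂
(α is the longest common prefix among the alternatives). Repeat until
no nonterminal has two alternatives with a common prefix.

Round 1: P has alternatives sharing prefix 'e'. Introduce P': P → e P'
  Add: P' → b
  Add: P' → n )

No remaining common prefixes — done.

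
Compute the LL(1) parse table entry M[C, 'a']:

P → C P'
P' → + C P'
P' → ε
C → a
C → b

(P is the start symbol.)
C → a

To find M[C, 'a'], we find productions for C where 'a' is in the predict set (PREDICT(N → α) = (FIRST(α) \ {ε}) ∪ (FOLLOW(N) if α ⇒* ε)).

C → a: PREDICT = { 'a' }
  'a' is in predict set, so this production goes in M[C, 'a']
C → b: PREDICT = { 'b' }

M[C, 'a'] = C → a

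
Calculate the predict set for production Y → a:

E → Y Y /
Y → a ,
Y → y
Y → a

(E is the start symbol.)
PREDICT(Y → a) = (FIRST(RHS) \ {ε}) ∪ (FOLLOW(Y) if ε ∈ FIRST(RHS), i.e. RHS ⇒* ε)
FIRST(a) = { 'a' }
ε ∉ FIRST(a), so FOLLOW(Y) is not added.
PREDICT(Y → a) = { 'a' }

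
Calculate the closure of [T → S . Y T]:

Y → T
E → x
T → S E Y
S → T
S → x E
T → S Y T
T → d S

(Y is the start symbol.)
{ [S → . T], [S → . x E], [T → . S E Y], [T → . S Y T], [T → . d S], [T → S . Y T], [Y → . T] }

To compute CLOSURE, for each item [A → α.Bβ] where B is a non-terminal, add [B → .γ] for all productions B → γ; repeat for the newly added items until nothing changes.

Start with: [T → S . Y T]
  [T → S . Y T] has the dot before Y: add [Y → . T]
  [Y → . T] has the dot before T: add [T → . S E Y], [T → . S Y T], [T → . d S]
  [T → . S E Y] has the dot before S: add [S → . T], [S → . x E]
No further items can be added.

CLOSURE = { [S → . T], [S → . x E], [T → . S E Y], [T → . S Y T], [T → . d S], [T → S . Y T], [Y → . T] }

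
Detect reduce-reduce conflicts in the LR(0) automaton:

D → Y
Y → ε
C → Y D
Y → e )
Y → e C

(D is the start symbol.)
No reduce-reduce conflicts

Augment with D' → D and build the canonical LR(0) collection (I0 = CLOSURE({[D' → . D]}), then GOTO on every symbol after a dot until no new states appear). It has 8 states:
  I0: { [D → . Y], [D' → . D], [Y → . e )], [Y → . e C], [Y → .] }  — shift, reduce
  I1: { [D' → D .] }  — accept
  I2: { [D → Y .] }  — reduce
  I3: { [C → . Y D], [Y → . e )], [Y → . e C], [Y → .], [Y → e . )], [Y → e . C] }  — shift, reduce
  I4: { [Y → e ) .] }  — reduce
  I5: { [Y → e C .] }  — reduce
  I6: { [C → Y . D], [D → . Y], [Y → . e )], [Y → . e C], [Y → .] }  — shift, reduce
  I7: { [C → Y D .] }  — reduce

No state contains more than one complete item.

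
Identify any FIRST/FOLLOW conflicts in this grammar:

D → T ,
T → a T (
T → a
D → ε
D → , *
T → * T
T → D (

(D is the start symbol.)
Nullable non-terminals: D.
FIRST sets used below: FIRST(T) = { '(', '*', ',', 'a' }

D: nullable alternative(s) D → ε; FOLLOW(D) = { $, '(' }
  D → T ,: FIRST \ {ε} = { '(', '*', ',', 'a' } — overlaps FOLLOW(D) on { '(' }: CONFLICT
  D → ε: FIRST \ {ε} = { } — this is the only nullable alternative, skip
  D → , *: FIRST \ {ε} = { ',' } — disjoint from FOLLOW(D)

T has no nullable alternative, so no FIRST/FOLLOW check is needed there.

So the grammar has 1 FIRST/FOLLOW conflict (marked CONFLICT above).

Answer: Yes. D → T ',' with FOLLOW(D) on { '(' }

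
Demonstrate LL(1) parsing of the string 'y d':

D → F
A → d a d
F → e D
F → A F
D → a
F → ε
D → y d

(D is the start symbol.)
LL(1) parsing maintains a stack (initially the start symbol over $) and the input. At each step: if the stack top is a terminal, match it against the current input token; if it is a non-terminal N, replace it with the RHS of M[N, lookahead] (the unique production whose predict set contains the lookahead).

Stack is shown with the top on the left.

Stack  Input  Action
--------------------
D $    y d $  output D → y d
y d $  y d $  match 'y'
d $    d $    match 'd'
$      $      accept

The string is accepted.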